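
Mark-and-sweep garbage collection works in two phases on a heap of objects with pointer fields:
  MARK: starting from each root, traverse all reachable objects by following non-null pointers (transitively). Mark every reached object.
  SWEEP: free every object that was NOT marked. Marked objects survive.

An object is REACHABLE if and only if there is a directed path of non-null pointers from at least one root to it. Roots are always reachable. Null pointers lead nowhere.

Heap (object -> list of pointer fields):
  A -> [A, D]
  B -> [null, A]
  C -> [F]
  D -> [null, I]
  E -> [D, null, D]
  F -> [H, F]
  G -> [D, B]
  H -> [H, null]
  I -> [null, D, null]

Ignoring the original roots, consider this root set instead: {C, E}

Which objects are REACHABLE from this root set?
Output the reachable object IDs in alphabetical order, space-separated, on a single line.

Roots: C E
Mark C: refs=F, marked=C
Mark E: refs=D null D, marked=C E
Mark F: refs=H F, marked=C E F
Mark D: refs=null I, marked=C D E F
Mark H: refs=H null, marked=C D E F H
Mark I: refs=null D null, marked=C D E F H I
Unmarked (collected): A B G

Answer: C D E F H I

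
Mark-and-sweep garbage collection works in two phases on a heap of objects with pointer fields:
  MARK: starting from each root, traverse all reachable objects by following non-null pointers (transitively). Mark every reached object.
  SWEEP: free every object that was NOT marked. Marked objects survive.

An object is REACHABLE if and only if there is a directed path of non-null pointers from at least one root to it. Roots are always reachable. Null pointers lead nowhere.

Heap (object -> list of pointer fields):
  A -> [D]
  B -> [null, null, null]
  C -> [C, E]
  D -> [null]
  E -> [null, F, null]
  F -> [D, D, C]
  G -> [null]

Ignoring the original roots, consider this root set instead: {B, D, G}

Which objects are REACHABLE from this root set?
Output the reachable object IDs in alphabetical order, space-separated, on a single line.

Roots: B D G
Mark B: refs=null null null, marked=B
Mark D: refs=null, marked=B D
Mark G: refs=null, marked=B D G
Unmarked (collected): A C E F

Answer: B D G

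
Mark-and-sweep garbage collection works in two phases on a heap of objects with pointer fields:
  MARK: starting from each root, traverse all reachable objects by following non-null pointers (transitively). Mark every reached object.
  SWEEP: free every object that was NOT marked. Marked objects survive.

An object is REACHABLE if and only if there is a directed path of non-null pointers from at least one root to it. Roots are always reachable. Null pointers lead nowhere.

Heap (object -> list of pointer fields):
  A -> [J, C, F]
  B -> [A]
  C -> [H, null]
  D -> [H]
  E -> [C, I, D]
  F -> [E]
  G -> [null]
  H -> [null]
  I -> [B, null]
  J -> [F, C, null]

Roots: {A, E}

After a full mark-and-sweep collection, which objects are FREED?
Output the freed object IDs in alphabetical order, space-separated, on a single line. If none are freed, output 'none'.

Answer: G

Derivation:
Roots: A E
Mark A: refs=J C F, marked=A
Mark E: refs=C I D, marked=A E
Mark J: refs=F C null, marked=A E J
Mark C: refs=H null, marked=A C E J
Mark F: refs=E, marked=A C E F J
Mark I: refs=B null, marked=A C E F I J
Mark D: refs=H, marked=A C D E F I J
Mark H: refs=null, marked=A C D E F H I J
Mark B: refs=A, marked=A B C D E F H I J
Unmarked (collected): G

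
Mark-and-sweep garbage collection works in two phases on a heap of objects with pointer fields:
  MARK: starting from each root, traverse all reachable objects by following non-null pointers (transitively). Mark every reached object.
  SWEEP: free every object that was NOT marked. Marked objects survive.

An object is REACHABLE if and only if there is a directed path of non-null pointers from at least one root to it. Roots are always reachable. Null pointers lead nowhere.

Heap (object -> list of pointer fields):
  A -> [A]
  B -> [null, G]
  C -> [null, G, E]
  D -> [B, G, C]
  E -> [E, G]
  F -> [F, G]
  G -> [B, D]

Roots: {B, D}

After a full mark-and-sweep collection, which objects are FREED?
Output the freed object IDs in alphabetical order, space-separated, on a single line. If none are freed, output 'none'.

Answer: A F

Derivation:
Roots: B D
Mark B: refs=null G, marked=B
Mark D: refs=B G C, marked=B D
Mark G: refs=B D, marked=B D G
Mark C: refs=null G E, marked=B C D G
Mark E: refs=E G, marked=B C D E G
Unmarked (collected): A F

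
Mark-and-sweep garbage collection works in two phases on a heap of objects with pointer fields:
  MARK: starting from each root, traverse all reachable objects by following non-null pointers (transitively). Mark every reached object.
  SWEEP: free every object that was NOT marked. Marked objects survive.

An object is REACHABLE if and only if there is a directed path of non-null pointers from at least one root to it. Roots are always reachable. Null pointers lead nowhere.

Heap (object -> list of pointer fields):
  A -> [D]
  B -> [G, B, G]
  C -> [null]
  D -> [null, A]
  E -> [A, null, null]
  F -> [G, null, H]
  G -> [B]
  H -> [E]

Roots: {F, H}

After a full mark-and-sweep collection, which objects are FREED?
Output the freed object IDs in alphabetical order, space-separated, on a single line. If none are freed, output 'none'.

Answer: C

Derivation:
Roots: F H
Mark F: refs=G null H, marked=F
Mark H: refs=E, marked=F H
Mark G: refs=B, marked=F G H
Mark E: refs=A null null, marked=E F G H
Mark B: refs=G B G, marked=B E F G H
Mark A: refs=D, marked=A B E F G H
Mark D: refs=null A, marked=A B D E F G H
Unmarked (collected): C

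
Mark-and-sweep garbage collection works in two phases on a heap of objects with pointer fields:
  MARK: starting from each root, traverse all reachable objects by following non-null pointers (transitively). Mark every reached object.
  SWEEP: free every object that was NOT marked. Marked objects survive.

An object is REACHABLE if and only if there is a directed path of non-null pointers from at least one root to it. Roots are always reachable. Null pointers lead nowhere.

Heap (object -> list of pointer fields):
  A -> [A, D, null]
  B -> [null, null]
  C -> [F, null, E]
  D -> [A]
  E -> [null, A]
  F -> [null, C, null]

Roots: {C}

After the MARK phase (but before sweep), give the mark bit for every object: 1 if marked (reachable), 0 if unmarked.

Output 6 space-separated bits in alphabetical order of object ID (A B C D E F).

Roots: C
Mark C: refs=F null E, marked=C
Mark F: refs=null C null, marked=C F
Mark E: refs=null A, marked=C E F
Mark A: refs=A D null, marked=A C E F
Mark D: refs=A, marked=A C D E F
Unmarked (collected): B

Answer: 1 0 1 1 1 1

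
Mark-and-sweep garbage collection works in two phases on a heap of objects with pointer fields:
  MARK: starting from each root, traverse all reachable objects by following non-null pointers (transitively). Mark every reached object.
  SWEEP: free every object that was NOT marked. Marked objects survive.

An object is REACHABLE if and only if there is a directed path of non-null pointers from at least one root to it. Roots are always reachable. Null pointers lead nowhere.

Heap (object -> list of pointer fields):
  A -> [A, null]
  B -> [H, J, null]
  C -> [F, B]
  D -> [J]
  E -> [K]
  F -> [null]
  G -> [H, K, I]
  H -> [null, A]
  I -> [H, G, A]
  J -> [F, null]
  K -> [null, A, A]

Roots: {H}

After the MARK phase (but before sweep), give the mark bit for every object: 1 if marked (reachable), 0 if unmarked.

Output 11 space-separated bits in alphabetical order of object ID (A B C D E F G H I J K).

Roots: H
Mark H: refs=null A, marked=H
Mark A: refs=A null, marked=A H
Unmarked (collected): B C D E F G I J K

Answer: 1 0 0 0 0 0 0 1 0 0 0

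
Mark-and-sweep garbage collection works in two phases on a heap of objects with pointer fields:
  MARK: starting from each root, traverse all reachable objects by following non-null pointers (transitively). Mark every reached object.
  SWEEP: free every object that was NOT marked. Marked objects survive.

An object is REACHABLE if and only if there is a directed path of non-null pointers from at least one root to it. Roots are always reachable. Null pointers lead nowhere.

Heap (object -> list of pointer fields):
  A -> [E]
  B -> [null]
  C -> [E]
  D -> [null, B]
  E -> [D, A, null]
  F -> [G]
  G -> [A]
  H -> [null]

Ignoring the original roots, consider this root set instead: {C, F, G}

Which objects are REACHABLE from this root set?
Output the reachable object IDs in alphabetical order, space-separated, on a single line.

Answer: A B C D E F G

Derivation:
Roots: C F G
Mark C: refs=E, marked=C
Mark F: refs=G, marked=C F
Mark G: refs=A, marked=C F G
Mark E: refs=D A null, marked=C E F G
Mark A: refs=E, marked=A C E F G
Mark D: refs=null B, marked=A C D E F G
Mark B: refs=null, marked=A B C D E F G
Unmarked (collected): H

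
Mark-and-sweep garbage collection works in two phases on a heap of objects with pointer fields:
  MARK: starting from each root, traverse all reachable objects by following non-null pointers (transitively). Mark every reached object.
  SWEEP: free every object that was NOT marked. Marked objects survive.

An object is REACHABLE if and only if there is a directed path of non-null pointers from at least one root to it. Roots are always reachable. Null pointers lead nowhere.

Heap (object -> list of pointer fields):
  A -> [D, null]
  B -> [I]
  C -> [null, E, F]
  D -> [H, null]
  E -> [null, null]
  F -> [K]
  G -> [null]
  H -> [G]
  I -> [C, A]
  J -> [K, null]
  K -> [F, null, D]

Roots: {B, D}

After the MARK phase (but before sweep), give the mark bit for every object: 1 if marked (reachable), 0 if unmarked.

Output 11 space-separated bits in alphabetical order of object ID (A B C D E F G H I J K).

Answer: 1 1 1 1 1 1 1 1 1 0 1

Derivation:
Roots: B D
Mark B: refs=I, marked=B
Mark D: refs=H null, marked=B D
Mark I: refs=C A, marked=B D I
Mark H: refs=G, marked=B D H I
Mark C: refs=null E F, marked=B C D H I
Mark A: refs=D null, marked=A B C D H I
Mark G: refs=null, marked=A B C D G H I
Mark E: refs=null null, marked=A B C D E G H I
Mark F: refs=K, marked=A B C D E F G H I
Mark K: refs=F null D, marked=A B C D E F G H I K
Unmarked (collected): J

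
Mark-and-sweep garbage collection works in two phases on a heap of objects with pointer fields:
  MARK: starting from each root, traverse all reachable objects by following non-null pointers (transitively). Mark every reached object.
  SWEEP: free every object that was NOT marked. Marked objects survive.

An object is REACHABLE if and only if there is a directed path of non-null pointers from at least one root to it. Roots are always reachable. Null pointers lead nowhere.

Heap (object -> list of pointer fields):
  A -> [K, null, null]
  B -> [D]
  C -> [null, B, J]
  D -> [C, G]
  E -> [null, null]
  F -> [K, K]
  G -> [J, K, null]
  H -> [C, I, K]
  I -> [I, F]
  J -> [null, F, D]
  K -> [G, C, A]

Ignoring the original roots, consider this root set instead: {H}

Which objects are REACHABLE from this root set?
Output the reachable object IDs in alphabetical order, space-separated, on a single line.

Roots: H
Mark H: refs=C I K, marked=H
Mark C: refs=null B J, marked=C H
Mark I: refs=I F, marked=C H I
Mark K: refs=G C A, marked=C H I K
Mark B: refs=D, marked=B C H I K
Mark J: refs=null F D, marked=B C H I J K
Mark F: refs=K K, marked=B C F H I J K
Mark G: refs=J K null, marked=B C F G H I J K
Mark A: refs=K null null, marked=A B C F G H I J K
Mark D: refs=C G, marked=A B C D F G H I J K
Unmarked (collected): E

Answer: A B C D F G H I J K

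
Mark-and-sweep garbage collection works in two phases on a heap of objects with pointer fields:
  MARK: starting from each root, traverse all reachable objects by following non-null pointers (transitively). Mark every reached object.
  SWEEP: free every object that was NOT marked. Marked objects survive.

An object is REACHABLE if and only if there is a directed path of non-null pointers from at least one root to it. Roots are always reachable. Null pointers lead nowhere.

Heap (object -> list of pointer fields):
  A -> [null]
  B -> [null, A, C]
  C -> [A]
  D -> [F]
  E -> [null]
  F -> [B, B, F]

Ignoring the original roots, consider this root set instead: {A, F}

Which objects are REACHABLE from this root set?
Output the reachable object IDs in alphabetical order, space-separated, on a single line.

Answer: A B C F

Derivation:
Roots: A F
Mark A: refs=null, marked=A
Mark F: refs=B B F, marked=A F
Mark B: refs=null A C, marked=A B F
Mark C: refs=A, marked=A B C F
Unmarked (collected): D E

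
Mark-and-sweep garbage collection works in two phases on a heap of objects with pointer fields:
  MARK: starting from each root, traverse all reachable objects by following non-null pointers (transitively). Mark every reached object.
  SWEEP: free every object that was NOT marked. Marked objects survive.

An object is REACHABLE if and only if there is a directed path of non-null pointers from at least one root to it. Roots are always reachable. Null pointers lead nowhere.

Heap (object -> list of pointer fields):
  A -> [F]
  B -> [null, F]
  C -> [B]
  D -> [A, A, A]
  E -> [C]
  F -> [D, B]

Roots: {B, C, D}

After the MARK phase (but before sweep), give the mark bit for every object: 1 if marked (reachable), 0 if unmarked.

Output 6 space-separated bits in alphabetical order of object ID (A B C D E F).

Roots: B C D
Mark B: refs=null F, marked=B
Mark C: refs=B, marked=B C
Mark D: refs=A A A, marked=B C D
Mark F: refs=D B, marked=B C D F
Mark A: refs=F, marked=A B C D F
Unmarked (collected): E

Answer: 1 1 1 1 0 1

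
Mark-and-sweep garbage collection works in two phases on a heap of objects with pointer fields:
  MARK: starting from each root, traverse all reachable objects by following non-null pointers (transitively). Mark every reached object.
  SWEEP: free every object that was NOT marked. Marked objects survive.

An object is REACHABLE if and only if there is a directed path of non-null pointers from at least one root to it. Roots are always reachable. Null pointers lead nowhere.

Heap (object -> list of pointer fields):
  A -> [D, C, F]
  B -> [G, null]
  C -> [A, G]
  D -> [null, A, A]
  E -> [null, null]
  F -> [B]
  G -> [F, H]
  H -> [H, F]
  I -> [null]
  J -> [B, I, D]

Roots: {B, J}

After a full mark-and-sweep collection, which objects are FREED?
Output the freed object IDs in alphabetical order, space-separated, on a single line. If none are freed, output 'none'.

Answer: E

Derivation:
Roots: B J
Mark B: refs=G null, marked=B
Mark J: refs=B I D, marked=B J
Mark G: refs=F H, marked=B G J
Mark I: refs=null, marked=B G I J
Mark D: refs=null A A, marked=B D G I J
Mark F: refs=B, marked=B D F G I J
Mark H: refs=H F, marked=B D F G H I J
Mark A: refs=D C F, marked=A B D F G H I J
Mark C: refs=A G, marked=A B C D F G H I J
Unmarked (collected): E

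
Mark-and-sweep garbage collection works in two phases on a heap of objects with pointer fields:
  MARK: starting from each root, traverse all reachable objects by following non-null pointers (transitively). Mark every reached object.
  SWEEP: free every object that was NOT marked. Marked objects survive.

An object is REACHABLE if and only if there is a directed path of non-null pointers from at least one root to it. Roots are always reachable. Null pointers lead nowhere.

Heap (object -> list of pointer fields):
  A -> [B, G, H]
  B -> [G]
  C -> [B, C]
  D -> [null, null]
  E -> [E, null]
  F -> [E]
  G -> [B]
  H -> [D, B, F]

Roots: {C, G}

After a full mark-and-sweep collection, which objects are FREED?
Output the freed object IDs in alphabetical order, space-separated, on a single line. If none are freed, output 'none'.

Roots: C G
Mark C: refs=B C, marked=C
Mark G: refs=B, marked=C G
Mark B: refs=G, marked=B C G
Unmarked (collected): A D E F H

Answer: A D E F H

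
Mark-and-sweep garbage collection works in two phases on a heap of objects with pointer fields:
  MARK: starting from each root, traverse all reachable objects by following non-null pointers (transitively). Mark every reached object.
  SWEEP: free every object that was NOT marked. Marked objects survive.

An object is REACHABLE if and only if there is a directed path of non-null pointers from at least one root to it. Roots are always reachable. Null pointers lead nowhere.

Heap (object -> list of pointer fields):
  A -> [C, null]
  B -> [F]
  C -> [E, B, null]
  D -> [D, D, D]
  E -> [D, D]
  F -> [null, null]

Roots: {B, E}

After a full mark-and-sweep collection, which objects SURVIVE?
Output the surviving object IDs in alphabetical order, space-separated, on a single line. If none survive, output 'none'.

Answer: B D E F

Derivation:
Roots: B E
Mark B: refs=F, marked=B
Mark E: refs=D D, marked=B E
Mark F: refs=null null, marked=B E F
Mark D: refs=D D D, marked=B D E F
Unmarked (collected): A C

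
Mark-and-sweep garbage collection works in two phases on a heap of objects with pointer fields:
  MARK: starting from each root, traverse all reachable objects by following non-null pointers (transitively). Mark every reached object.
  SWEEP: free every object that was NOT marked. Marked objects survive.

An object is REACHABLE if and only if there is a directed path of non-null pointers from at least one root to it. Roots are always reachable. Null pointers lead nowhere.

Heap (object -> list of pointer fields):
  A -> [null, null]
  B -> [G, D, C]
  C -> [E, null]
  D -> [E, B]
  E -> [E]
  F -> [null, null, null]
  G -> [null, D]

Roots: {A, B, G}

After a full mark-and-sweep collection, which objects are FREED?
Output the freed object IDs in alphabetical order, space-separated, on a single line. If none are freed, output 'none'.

Roots: A B G
Mark A: refs=null null, marked=A
Mark B: refs=G D C, marked=A B
Mark G: refs=null D, marked=A B G
Mark D: refs=E B, marked=A B D G
Mark C: refs=E null, marked=A B C D G
Mark E: refs=E, marked=A B C D E G
Unmarked (collected): F

Answer: F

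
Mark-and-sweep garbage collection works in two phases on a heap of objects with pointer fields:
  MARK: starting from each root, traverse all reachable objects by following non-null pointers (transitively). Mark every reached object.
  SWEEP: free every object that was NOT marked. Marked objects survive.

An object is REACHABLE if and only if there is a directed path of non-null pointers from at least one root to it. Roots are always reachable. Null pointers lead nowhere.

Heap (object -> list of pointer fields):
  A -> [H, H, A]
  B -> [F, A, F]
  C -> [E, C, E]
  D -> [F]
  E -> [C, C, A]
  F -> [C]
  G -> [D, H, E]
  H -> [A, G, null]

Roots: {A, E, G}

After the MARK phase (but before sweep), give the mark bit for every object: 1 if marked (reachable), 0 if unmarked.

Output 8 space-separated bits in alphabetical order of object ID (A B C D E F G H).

Roots: A E G
Mark A: refs=H H A, marked=A
Mark E: refs=C C A, marked=A E
Mark G: refs=D H E, marked=A E G
Mark H: refs=A G null, marked=A E G H
Mark C: refs=E C E, marked=A C E G H
Mark D: refs=F, marked=A C D E G H
Mark F: refs=C, marked=A C D E F G H
Unmarked (collected): B

Answer: 1 0 1 1 1 1 1 1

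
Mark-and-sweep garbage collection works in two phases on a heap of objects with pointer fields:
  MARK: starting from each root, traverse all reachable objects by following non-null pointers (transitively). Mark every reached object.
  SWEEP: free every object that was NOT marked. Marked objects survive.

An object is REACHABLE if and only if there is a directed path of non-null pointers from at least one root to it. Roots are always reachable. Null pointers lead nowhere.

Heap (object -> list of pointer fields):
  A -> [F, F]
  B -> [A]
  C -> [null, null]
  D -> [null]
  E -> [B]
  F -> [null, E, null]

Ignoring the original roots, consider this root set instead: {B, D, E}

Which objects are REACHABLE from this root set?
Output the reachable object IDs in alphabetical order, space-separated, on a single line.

Answer: A B D E F

Derivation:
Roots: B D E
Mark B: refs=A, marked=B
Mark D: refs=null, marked=B D
Mark E: refs=B, marked=B D E
Mark A: refs=F F, marked=A B D E
Mark F: refs=null E null, marked=A B D E F
Unmarked (collected): C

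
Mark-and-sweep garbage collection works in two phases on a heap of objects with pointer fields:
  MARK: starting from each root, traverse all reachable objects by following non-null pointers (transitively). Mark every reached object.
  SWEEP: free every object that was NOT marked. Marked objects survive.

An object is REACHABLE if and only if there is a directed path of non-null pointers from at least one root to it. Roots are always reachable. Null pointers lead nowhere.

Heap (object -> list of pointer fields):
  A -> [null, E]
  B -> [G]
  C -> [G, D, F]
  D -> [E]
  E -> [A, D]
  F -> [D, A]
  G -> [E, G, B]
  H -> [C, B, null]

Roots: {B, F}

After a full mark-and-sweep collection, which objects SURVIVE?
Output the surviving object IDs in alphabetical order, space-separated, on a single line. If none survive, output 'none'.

Answer: A B D E F G

Derivation:
Roots: B F
Mark B: refs=G, marked=B
Mark F: refs=D A, marked=B F
Mark G: refs=E G B, marked=B F G
Mark D: refs=E, marked=B D F G
Mark A: refs=null E, marked=A B D F G
Mark E: refs=A D, marked=A B D E F G
Unmarked (collected): C H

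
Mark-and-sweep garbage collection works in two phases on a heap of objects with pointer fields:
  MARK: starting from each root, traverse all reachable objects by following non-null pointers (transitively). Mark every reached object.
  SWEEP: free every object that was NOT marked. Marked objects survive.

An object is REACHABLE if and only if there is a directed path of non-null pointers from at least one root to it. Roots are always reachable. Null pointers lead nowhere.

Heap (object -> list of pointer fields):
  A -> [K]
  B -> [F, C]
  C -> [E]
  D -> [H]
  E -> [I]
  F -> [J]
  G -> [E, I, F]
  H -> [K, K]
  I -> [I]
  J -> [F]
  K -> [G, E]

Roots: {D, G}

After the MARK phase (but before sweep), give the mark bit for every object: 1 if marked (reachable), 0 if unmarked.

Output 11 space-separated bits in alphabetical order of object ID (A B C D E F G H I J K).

Roots: D G
Mark D: refs=H, marked=D
Mark G: refs=E I F, marked=D G
Mark H: refs=K K, marked=D G H
Mark E: refs=I, marked=D E G H
Mark I: refs=I, marked=D E G H I
Mark F: refs=J, marked=D E F G H I
Mark K: refs=G E, marked=D E F G H I K
Mark J: refs=F, marked=D E F G H I J K
Unmarked (collected): A B C

Answer: 0 0 0 1 1 1 1 1 1 1 1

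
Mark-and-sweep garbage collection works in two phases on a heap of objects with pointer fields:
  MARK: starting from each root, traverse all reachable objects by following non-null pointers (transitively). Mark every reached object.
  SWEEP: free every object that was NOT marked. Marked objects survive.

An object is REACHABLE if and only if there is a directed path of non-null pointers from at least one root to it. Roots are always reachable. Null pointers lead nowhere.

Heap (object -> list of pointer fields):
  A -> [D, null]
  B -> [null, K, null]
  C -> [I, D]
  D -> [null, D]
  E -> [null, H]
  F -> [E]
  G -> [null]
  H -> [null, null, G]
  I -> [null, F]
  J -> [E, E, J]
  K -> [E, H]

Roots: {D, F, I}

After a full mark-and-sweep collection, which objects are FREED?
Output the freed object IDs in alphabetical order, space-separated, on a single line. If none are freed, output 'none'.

Roots: D F I
Mark D: refs=null D, marked=D
Mark F: refs=E, marked=D F
Mark I: refs=null F, marked=D F I
Mark E: refs=null H, marked=D E F I
Mark H: refs=null null G, marked=D E F H I
Mark G: refs=null, marked=D E F G H I
Unmarked (collected): A B C J K

Answer: A B C J K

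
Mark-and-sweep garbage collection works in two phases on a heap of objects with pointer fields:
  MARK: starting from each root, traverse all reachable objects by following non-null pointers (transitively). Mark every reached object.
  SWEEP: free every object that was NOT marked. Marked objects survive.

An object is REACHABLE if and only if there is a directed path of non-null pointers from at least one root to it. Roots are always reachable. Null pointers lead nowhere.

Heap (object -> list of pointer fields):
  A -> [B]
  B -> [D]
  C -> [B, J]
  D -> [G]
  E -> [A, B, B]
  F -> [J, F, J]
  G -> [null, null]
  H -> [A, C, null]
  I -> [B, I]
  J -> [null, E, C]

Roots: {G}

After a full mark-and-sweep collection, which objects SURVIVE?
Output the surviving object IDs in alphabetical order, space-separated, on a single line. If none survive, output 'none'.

Answer: G

Derivation:
Roots: G
Mark G: refs=null null, marked=G
Unmarked (collected): A B C D E F H I J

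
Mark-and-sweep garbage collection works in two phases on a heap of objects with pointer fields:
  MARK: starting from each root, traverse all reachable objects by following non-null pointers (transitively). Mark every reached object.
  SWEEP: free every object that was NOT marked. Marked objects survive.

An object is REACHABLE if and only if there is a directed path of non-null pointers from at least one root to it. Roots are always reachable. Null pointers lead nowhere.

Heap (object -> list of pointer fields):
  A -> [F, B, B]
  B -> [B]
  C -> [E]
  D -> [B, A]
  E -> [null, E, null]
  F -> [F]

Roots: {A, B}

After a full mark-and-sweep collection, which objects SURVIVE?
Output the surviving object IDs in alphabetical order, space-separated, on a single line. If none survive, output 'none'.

Roots: A B
Mark A: refs=F B B, marked=A
Mark B: refs=B, marked=A B
Mark F: refs=F, marked=A B F
Unmarked (collected): C D E

Answer: A B F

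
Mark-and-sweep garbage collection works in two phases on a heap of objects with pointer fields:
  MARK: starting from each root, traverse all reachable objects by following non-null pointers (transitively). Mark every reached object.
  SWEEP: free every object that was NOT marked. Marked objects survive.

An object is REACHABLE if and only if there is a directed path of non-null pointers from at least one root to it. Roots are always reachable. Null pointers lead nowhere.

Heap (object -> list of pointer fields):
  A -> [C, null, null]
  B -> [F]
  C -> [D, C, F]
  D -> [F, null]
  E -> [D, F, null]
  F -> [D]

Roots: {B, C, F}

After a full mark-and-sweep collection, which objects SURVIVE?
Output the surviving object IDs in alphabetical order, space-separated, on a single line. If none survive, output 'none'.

Answer: B C D F

Derivation:
Roots: B C F
Mark B: refs=F, marked=B
Mark C: refs=D C F, marked=B C
Mark F: refs=D, marked=B C F
Mark D: refs=F null, marked=B C D F
Unmarked (collected): A E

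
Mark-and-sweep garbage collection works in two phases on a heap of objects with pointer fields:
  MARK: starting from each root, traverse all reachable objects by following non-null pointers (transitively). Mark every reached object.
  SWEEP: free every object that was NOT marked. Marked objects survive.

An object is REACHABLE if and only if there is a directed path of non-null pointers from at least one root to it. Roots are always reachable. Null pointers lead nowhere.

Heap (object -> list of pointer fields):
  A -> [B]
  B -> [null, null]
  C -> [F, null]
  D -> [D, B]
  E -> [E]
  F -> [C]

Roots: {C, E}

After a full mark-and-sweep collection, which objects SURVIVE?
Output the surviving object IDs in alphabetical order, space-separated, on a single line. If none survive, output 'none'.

Roots: C E
Mark C: refs=F null, marked=C
Mark E: refs=E, marked=C E
Mark F: refs=C, marked=C E F
Unmarked (collected): A B D

Answer: C E F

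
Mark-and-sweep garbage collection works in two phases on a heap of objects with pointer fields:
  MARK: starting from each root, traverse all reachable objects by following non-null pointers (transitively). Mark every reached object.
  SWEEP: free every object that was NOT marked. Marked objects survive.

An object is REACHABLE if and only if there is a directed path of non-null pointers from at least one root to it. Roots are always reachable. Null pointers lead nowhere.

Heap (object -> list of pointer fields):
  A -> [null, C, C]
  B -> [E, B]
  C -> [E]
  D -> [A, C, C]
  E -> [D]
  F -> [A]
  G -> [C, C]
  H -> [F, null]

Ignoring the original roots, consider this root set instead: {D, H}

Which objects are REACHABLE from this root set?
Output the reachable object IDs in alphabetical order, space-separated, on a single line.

Roots: D H
Mark D: refs=A C C, marked=D
Mark H: refs=F null, marked=D H
Mark A: refs=null C C, marked=A D H
Mark C: refs=E, marked=A C D H
Mark F: refs=A, marked=A C D F H
Mark E: refs=D, marked=A C D E F H
Unmarked (collected): B G

Answer: A C D E F H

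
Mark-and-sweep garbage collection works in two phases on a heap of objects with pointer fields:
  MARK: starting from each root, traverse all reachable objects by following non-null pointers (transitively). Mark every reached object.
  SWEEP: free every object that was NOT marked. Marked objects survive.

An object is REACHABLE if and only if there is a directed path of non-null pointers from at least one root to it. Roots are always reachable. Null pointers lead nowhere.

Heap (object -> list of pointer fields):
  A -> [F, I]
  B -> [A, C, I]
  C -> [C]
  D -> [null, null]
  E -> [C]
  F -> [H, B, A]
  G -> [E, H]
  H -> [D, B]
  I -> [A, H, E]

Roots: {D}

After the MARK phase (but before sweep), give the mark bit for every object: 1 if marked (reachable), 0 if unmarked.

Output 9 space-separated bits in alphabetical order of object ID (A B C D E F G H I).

Roots: D
Mark D: refs=null null, marked=D
Unmarked (collected): A B C E F G H I

Answer: 0 0 0 1 0 0 0 0 0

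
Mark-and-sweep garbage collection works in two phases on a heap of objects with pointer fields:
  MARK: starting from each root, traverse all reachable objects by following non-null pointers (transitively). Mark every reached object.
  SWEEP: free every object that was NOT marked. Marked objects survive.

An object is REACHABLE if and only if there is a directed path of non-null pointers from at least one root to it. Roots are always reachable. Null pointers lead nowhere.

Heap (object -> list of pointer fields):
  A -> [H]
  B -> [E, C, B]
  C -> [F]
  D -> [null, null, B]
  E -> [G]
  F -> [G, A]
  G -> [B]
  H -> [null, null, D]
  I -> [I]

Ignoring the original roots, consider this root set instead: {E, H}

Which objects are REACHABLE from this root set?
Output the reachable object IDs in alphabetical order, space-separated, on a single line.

Roots: E H
Mark E: refs=G, marked=E
Mark H: refs=null null D, marked=E H
Mark G: refs=B, marked=E G H
Mark D: refs=null null B, marked=D E G H
Mark B: refs=E C B, marked=B D E G H
Mark C: refs=F, marked=B C D E G H
Mark F: refs=G A, marked=B C D E F G H
Mark A: refs=H, marked=A B C D E F G H
Unmarked (collected): I

Answer: A B C D E F G H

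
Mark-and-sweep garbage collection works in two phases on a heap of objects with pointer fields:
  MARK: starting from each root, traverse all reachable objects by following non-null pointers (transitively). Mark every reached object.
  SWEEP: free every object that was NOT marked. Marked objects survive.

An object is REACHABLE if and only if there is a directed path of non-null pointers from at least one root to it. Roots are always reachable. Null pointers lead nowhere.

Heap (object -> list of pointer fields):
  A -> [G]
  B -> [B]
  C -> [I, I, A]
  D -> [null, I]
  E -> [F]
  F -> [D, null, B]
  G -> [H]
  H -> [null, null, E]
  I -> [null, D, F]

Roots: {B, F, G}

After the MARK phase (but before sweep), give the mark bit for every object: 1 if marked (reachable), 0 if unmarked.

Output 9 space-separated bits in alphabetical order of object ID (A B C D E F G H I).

Roots: B F G
Mark B: refs=B, marked=B
Mark F: refs=D null B, marked=B F
Mark G: refs=H, marked=B F G
Mark D: refs=null I, marked=B D F G
Mark H: refs=null null E, marked=B D F G H
Mark I: refs=null D F, marked=B D F G H I
Mark E: refs=F, marked=B D E F G H I
Unmarked (collected): A C

Answer: 0 1 0 1 1 1 1 1 1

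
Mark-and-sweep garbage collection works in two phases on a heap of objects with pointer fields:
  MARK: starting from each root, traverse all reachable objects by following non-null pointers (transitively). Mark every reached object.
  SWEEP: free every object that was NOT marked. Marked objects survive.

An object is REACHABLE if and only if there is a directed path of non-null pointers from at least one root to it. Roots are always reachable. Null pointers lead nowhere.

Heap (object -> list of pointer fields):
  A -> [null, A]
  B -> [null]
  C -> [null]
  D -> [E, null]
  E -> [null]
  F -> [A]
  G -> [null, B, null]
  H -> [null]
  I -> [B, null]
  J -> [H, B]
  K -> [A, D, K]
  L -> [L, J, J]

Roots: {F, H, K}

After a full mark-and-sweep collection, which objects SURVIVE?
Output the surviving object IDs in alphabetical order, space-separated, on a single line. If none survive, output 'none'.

Answer: A D E F H K

Derivation:
Roots: F H K
Mark F: refs=A, marked=F
Mark H: refs=null, marked=F H
Mark K: refs=A D K, marked=F H K
Mark A: refs=null A, marked=A F H K
Mark D: refs=E null, marked=A D F H K
Mark E: refs=null, marked=A D E F H K
Unmarked (collected): B C G I J L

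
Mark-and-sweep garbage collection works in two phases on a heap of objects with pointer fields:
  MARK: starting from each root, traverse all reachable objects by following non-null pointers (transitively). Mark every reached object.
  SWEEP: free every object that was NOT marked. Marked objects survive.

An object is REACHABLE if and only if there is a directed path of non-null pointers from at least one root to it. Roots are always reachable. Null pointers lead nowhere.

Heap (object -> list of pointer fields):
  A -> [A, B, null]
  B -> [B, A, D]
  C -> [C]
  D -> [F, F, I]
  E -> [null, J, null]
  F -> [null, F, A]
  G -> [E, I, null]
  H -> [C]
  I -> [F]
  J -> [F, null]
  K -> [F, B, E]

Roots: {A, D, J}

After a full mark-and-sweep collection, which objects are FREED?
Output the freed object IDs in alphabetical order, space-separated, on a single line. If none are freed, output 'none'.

Answer: C E G H K

Derivation:
Roots: A D J
Mark A: refs=A B null, marked=A
Mark D: refs=F F I, marked=A D
Mark J: refs=F null, marked=A D J
Mark B: refs=B A D, marked=A B D J
Mark F: refs=null F A, marked=A B D F J
Mark I: refs=F, marked=A B D F I J
Unmarked (collected): C E G H K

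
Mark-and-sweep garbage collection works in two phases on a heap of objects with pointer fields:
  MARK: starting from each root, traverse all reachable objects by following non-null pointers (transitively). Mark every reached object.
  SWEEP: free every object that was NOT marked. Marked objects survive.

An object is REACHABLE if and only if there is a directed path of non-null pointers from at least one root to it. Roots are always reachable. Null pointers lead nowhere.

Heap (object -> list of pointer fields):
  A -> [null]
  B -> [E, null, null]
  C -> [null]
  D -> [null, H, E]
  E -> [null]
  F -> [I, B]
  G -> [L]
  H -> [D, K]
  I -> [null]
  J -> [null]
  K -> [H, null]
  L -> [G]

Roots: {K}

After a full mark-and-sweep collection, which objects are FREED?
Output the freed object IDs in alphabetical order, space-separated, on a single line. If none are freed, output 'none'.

Roots: K
Mark K: refs=H null, marked=K
Mark H: refs=D K, marked=H K
Mark D: refs=null H E, marked=D H K
Mark E: refs=null, marked=D E H K
Unmarked (collected): A B C F G I J L

Answer: A B C F G I J L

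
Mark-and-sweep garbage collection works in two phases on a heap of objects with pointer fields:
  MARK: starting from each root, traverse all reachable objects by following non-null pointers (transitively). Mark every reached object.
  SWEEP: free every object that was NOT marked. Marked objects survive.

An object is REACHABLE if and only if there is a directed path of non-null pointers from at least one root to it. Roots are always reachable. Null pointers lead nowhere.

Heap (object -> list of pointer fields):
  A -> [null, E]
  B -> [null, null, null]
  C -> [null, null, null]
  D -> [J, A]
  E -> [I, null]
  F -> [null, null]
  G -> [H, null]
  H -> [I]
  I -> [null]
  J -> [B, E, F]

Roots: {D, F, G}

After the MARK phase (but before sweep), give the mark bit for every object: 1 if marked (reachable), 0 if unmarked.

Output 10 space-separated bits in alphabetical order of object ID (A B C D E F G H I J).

Roots: D F G
Mark D: refs=J A, marked=D
Mark F: refs=null null, marked=D F
Mark G: refs=H null, marked=D F G
Mark J: refs=B E F, marked=D F G J
Mark A: refs=null E, marked=A D F G J
Mark H: refs=I, marked=A D F G H J
Mark B: refs=null null null, marked=A B D F G H J
Mark E: refs=I null, marked=A B D E F G H J
Mark I: refs=null, marked=A B D E F G H I J
Unmarked (collected): C

Answer: 1 1 0 1 1 1 1 1 1 1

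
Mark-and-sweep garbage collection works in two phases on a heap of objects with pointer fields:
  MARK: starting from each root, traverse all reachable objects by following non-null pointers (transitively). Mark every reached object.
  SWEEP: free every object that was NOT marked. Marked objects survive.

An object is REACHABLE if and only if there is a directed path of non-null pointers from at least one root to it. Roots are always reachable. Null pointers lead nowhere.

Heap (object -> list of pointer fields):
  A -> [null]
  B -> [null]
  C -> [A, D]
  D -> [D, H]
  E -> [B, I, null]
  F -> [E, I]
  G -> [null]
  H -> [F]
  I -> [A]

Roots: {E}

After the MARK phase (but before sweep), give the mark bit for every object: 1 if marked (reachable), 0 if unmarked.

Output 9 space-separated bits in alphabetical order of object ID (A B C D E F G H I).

Answer: 1 1 0 0 1 0 0 0 1

Derivation:
Roots: E
Mark E: refs=B I null, marked=E
Mark B: refs=null, marked=B E
Mark I: refs=A, marked=B E I
Mark A: refs=null, marked=A B E I
Unmarked (collected): C D F G H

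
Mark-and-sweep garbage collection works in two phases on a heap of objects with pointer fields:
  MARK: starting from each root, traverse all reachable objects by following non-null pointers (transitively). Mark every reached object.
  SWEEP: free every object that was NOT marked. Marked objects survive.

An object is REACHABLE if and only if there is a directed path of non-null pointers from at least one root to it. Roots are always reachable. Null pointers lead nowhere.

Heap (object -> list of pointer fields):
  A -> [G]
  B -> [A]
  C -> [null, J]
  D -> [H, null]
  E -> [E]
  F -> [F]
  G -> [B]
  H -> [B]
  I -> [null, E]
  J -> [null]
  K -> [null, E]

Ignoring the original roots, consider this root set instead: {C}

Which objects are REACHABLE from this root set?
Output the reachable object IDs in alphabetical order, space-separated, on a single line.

Answer: C J

Derivation:
Roots: C
Mark C: refs=null J, marked=C
Mark J: refs=null, marked=C J
Unmarked (collected): A B D E F G H I K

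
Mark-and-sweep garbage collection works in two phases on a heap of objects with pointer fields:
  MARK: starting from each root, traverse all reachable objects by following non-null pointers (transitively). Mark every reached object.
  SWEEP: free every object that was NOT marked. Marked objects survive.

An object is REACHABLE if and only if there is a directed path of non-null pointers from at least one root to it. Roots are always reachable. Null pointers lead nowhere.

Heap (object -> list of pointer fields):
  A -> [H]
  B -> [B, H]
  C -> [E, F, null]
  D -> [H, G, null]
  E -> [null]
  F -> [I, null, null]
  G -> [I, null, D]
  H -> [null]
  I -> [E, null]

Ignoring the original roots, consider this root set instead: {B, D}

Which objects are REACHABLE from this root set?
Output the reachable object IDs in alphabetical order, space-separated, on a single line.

Answer: B D E G H I

Derivation:
Roots: B D
Mark B: refs=B H, marked=B
Mark D: refs=H G null, marked=B D
Mark H: refs=null, marked=B D H
Mark G: refs=I null D, marked=B D G H
Mark I: refs=E null, marked=B D G H I
Mark E: refs=null, marked=B D E G H I
Unmarked (collected): A C F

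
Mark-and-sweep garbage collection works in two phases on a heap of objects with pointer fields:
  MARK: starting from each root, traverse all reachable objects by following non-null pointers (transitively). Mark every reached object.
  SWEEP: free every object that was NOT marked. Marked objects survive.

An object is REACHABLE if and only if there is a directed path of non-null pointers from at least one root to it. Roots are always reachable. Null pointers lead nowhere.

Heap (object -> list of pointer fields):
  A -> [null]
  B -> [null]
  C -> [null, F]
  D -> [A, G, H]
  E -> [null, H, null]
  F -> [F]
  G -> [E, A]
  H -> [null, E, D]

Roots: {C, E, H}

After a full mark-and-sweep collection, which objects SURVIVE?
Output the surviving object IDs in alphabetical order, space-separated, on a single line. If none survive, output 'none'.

Roots: C E H
Mark C: refs=null F, marked=C
Mark E: refs=null H null, marked=C E
Mark H: refs=null E D, marked=C E H
Mark F: refs=F, marked=C E F H
Mark D: refs=A G H, marked=C D E F H
Mark A: refs=null, marked=A C D E F H
Mark G: refs=E A, marked=A C D E F G H
Unmarked (collected): B

Answer: A C D E F G H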